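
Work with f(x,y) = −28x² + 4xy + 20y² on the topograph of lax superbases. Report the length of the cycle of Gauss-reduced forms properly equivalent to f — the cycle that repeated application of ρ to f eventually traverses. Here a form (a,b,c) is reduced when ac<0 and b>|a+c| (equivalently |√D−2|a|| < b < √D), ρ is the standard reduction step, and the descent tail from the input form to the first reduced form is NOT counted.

D = 2256, ⌊√D⌋ = 47
descent: ρ → (20,36,-12)  [lands on river]
river: ρ → (-12,36,20)
river: ρ → (20,44,-4)
river: ρ → (-4,44,20)
ρ-cycle length = 4 (tail of 1 descent step not counted)

4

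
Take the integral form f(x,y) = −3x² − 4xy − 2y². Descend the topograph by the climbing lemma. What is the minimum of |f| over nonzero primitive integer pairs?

translate: b→-2 (≡4 mod 6), so (3,4,2)→(3,-2,1)
flip: (3,-2,1)→(1,2,3)
translate: b→0 (≡2 mod 2), so (1,2,3)→(1,0,2)
reduced (well bottom): (1,0,2) with a≤c, −a<b≤a
well minimum |f| = |-1| = 1 (negative-definite)

1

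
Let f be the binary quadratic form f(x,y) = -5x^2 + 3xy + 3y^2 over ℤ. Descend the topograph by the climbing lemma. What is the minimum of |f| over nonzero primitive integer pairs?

river: ρ → (3,3,-5)
river: ρ → (-5,7,1)
river: ρ → (1,7,-5)
river: ρ → (-5,3,3)
closes: descent 0, river 4
min |a| on river = 1

1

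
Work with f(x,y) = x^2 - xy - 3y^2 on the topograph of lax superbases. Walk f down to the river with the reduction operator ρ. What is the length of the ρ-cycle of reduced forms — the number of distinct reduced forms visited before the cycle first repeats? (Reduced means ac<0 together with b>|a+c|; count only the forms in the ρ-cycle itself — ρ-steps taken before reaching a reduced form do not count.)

D = 13, ⌊√D⌋ = 3
descent: ρ → (-3,1,1)
descent: ρ → (1,3,-1)  [lands on river]
river: ρ → (-1,3,1)
ρ-cycle length = 2 (tail of 2 descent steps not counted)

2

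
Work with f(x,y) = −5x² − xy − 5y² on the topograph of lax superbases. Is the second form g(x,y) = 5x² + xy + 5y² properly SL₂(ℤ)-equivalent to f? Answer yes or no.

D₁ = -99, D₂ = -99
f is negative-definite; reduce −f:
−f: reduced (well bottom): (5,1,5) with a≤c, −a<b≤a
flip sign back: reduced form of f is (-5,-1,-5)
g: reduced (well bottom): (5,1,5) with a≤c, −a<b≤a
reduced forms (-5, -1, -5) vs (5, 1, 5) ⇒ inequivalent

no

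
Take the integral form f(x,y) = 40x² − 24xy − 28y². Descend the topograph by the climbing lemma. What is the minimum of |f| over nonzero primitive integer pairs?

descent: ρ → (-28,24,40)  [lands on river]
river: ρ → (40,56,-12)
river: ρ → (-12,64,20)
river: ρ → (20,56,-24)
river: ρ → (-24,40,36)
river: ρ → (36,32,-28)
closes: descent 1, river 6
min |a| on river = 12

12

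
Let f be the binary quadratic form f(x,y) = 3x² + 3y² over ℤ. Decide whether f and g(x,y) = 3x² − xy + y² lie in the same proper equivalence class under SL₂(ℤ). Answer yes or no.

D₁ = -36, D₂ = -11
discriminants differ ⇒ not SL₂(ℤ)-equivalent

no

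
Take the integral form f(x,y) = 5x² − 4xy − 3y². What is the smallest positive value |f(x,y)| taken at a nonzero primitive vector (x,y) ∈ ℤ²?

descent: ρ → (-3,4,5)  [lands on river]
river: ρ → (5,6,-2)
river: ρ → (-2,6,5)
river: ρ → (5,4,-3)
river: ρ → (-3,8,1)
river: ρ → (1,8,-3)
closes: descent 1, river 6
min |a| on river = 1

1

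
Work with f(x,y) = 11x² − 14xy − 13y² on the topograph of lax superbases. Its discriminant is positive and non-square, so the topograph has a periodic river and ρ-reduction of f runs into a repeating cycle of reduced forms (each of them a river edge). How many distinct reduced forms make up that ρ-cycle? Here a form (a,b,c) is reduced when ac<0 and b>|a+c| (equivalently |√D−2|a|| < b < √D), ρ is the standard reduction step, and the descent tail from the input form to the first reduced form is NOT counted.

D = 768, ⌊√D⌋ = 27
descent: ρ → (-13,14,11)  [lands on river]
river: ρ → (11,8,-16)
river: ρ → (-16,24,3)
river: ρ → (3,24,-16)
river: ρ → (-16,8,11)
river: ρ → (11,14,-13)
river: ρ → (-13,12,12)
river: ρ → (12,12,-13)
ρ-cycle length = 8 (tail of 1 descent step not counted)

8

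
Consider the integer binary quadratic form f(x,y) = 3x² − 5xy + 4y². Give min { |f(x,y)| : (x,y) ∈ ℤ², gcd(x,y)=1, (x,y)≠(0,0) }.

translate: b→1 (≡-5 mod 6), so (3,-5,4)→(3,1,2)
flip: (3,1,2)→(2,-1,3)
reduced (well bottom): (2,-1,3) with a≤c, −a<b≤a
well minimum = a = 2

2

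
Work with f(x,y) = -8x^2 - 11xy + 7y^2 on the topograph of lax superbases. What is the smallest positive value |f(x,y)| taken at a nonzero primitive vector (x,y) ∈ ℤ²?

descent: ρ → (7,11,-8)  [lands on river]
river: ρ → (-8,5,10)
river: ρ → (10,15,-3)
river: ρ → (-3,15,10)
river: ρ → (10,5,-8)
river: ρ → (-8,11,7)
river: ρ → (7,17,-2)
river: ρ → (-2,15,15)
river: ρ → (15,15,-2)
river: ρ → (-2,17,7)
closes: descent 1, river 10
min |a| on river = 2

2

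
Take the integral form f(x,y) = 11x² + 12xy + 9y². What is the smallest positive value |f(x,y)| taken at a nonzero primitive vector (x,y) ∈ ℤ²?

translate: b→-10 (≡12 mod 22), so (11,12,9)→(11,-10,8)
flip: (11,-10,8)→(8,10,11)
translate: b→-6 (≡10 mod 16), so (8,10,11)→(8,-6,9)
reduced (well bottom): (8,-6,9) with a≤c, −a<b≤a
well minimum = a = 8

8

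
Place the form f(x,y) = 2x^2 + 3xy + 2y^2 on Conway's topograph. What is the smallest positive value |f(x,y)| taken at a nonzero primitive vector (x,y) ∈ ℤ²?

translate: b→-1 (≡3 mod 4), so (2,3,2)→(2,-1,1)
flip: (2,-1,1)→(1,1,2)
reduced (well bottom): (1,1,2) with a≤c, −a<b≤a
well minimum = a = 1

1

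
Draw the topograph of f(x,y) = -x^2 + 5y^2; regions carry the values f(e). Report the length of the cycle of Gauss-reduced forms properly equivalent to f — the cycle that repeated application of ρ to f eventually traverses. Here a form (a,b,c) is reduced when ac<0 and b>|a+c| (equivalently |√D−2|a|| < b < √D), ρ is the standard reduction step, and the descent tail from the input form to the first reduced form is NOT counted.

D = 20, ⌊√D⌋ = 4
descent: ρ → (5,0,-1)
descent: ρ → (-1,4,1)  [lands on river]
river: ρ → (1,4,-1)
ρ-cycle length = 2 (tail of 2 descent steps not counted)

2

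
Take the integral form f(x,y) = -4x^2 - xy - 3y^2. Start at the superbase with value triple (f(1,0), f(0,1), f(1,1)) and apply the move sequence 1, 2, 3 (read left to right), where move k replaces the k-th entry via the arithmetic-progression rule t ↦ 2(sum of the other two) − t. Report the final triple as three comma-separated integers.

start (-4,-3,-8) = (f(1,0),f(0,1),f(1,1))
replace slot 1: 2·((-3)+(-8)) − (-4) = -18 → (-18,-3,-8)
replace slot 2: 2·((-18)+(-8)) − (-3) = -49 → (-18,-49,-8)
replace slot 3: 2·((-18)+(-49)) − (-8) = -126 → (-18,-49,-126)

-18,-49,-126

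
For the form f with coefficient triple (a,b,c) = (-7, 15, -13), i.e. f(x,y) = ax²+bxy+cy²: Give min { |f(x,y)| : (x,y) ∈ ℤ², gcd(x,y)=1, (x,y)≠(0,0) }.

translate: b→-1 (≡-15 mod 14), so (7,-15,13)→(7,-1,5)
flip: (7,-1,5)→(5,1,7)
reduced (well bottom): (5,1,7) with a≤c, −a<b≤a
well minimum |f| = |-5| = 5 (negative-definite)

5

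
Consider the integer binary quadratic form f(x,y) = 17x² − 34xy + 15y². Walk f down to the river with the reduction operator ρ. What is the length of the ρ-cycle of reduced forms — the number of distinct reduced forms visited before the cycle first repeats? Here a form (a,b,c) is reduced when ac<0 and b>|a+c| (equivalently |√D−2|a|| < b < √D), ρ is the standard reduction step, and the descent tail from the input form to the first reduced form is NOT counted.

D = 136, ⌊√D⌋ = 11
descent: ρ → (15,4,-2)
descent: ρ → (-2,8,9)  [lands on river]
river: ρ → (9,10,-1)
river: ρ → (-1,10,9)
river: ρ → (9,8,-2)
ρ-cycle length = 4 (tail of 2 descent steps not counted)

4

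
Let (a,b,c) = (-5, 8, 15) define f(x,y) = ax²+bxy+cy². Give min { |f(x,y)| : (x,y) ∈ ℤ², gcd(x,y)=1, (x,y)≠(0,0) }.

descent: ρ → (15,-8,-5)
descent: ρ → (-5,18,2)  [lands on river]
river: ρ → (2,18,-5)
river: ρ → (-5,12,11)
river: ρ → (11,10,-6)
river: ρ → (-6,14,7)
river: ρ → (7,14,-6)
river: ρ → (-6,10,11)
river: ρ → (11,12,-5)
closes: descent 2, river 8
min |a| on river = 2

2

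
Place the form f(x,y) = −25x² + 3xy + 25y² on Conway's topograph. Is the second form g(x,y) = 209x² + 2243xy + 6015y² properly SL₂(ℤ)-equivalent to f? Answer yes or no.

D₁ = 2509, D₂ = 2509
river cycle of f (length 22): (25, 47, -3), (-3, 49, 9), (9, 41, -23), (-23, 5, 27), (27, 49, -1), (-1, 49, 27), (27, 5, -23), (-23, 41, 9), (9, 49, -3), (-3, 47, 25), … (12 more)
river cycle of g (length 22): (25, 47, -3), (-3, 49, 9), (9, 41, -23), (-23, 5, 27), (27, 49, -1), (-1, 49, 27), (27, 5, -23), (-23, 41, 9), (9, 49, -3), (-3, 47, 25), … (12 more)
cycles coincide ⇒ equivalent

yes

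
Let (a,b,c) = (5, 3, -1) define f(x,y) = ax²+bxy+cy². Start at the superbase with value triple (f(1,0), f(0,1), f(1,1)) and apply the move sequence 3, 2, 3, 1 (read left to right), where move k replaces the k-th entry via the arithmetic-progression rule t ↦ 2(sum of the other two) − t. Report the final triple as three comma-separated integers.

start (5,-1,7) = (f(1,0),f(0,1),f(1,1))
replace slot 3: 2·(5+(-1)) − 7 = 1 → (5,-1,1)
replace slot 2: 2·(5+1) − (-1) = 13 → (5,13,1)
replace slot 3: 2·(5+13) − 1 = 35 → (5,13,35)
replace slot 1: 2·(13+35) − 5 = 91 → (91,13,35)

91,13,35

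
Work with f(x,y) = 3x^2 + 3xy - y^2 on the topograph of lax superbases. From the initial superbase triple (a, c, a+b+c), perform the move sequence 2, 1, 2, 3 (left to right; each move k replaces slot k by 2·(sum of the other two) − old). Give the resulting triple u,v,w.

start (3,-1,5) = (f(1,0),f(0,1),f(1,1))
replace slot 2: 2·(3+5) − (-1) = 17 → (3,17,5)
replace slot 1: 2·(17+5) − 3 = 41 → (41,17,5)
replace slot 2: 2·(41+5) − 17 = 75 → (41,75,5)
replace slot 3: 2·(41+75) − 5 = 227 → (41,75,227)

41,75,227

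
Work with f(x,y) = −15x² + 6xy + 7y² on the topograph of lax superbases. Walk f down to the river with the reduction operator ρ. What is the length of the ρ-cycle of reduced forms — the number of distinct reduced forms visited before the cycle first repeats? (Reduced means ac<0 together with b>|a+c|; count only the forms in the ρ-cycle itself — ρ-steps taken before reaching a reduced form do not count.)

D = 456, ⌊√D⌋ = 21
descent: ρ → (7,8,-14)  [lands on river]
river: ρ → (-14,20,1)
river: ρ → (1,20,-14)
river: ρ → (-14,8,7)
river: ρ → (7,20,-2)
river: ρ → (-2,20,7)
ρ-cycle length = 6 (tail of 1 descent step not counted)

6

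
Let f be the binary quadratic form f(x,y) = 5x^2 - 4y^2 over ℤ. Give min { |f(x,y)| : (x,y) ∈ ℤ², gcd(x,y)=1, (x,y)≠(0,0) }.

descent: ρ → (-4,8,1)  [lands on river]
river: ρ → (1,8,-4)
closes: descent 1, river 2
min |a| on river = 1

1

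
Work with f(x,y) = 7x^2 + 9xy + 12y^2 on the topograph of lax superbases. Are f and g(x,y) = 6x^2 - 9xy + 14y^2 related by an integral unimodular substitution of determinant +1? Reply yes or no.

D₁ = -255, D₂ = -255
f: translate: b→-5 (≡9 mod 14), so (7,9,12)→(7,-5,10)
f: reduced (well bottom): (7,-5,10) with a≤c, −a<b≤a
g: translate: b→3 (≡-9 mod 12), so (6,-9,14)→(6,3,11)
g: reduced (well bottom): (6,3,11) with a≤c, −a<b≤a
reduced forms (7, -5, 10) vs (6, 3, 11) ⇒ inequivalent

no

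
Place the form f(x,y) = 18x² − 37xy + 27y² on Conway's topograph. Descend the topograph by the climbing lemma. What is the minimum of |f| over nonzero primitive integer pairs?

translate: b→-1 (≡-37 mod 36), so (18,-37,27)→(18,-1,8)
flip: (18,-1,8)→(8,1,18)
reduced (well bottom): (8,1,18) with a≤c, −a<b≤a
well minimum = a = 8

8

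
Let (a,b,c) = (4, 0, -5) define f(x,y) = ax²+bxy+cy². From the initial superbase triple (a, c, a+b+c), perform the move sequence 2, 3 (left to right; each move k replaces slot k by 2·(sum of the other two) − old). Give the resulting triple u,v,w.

start (4,-5,-1) = (f(1,0),f(0,1),f(1,1))
replace slot 2: 2·(4+(-1)) − (-5) = 11 → (4,11,-1)
replace slot 3: 2·(4+11) − (-1) = 31 → (4,11,31)

4,11,31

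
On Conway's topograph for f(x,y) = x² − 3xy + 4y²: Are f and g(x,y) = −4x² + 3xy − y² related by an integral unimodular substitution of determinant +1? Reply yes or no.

D₁ = -7, D₂ = -7
f: translate: b→1 (≡-3 mod 2), so (1,-3,4)→(1,1,2)
f: reduced (well bottom): (1,1,2) with a≤c, −a<b≤a
g is negative-definite; reduce −g:
−g: flip: (4,-3,1)→(1,3,4)
−g: translate: b→1 (≡3 mod 2), so (1,3,4)→(1,1,2)
−g: reduced (well bottom): (1,1,2) with a≤c, −a<b≤a
flip sign back: reduced form of g is (-1,-1,-2)
reduced forms (1, 1, 2) vs (-1, -1, -2) ⇒ inequivalent

no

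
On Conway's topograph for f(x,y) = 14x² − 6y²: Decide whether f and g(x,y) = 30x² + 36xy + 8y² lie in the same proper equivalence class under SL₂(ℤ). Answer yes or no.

D₁ = 336, D₂ = 336
river cycle of f (length 6): (-6, 12, 8), (8, 4, -10), (-10, 16, 2), (2, 16, -10), (-10, 4, 8), (8, 12, -6)
river cycle of g (length 6): (8, 12, -6), (-6, 12, 8), (8, 4, -10), (-10, 16, 2), (2, 16, -10), (-10, 4, 8)
cycles coincide ⇒ equivalent

yes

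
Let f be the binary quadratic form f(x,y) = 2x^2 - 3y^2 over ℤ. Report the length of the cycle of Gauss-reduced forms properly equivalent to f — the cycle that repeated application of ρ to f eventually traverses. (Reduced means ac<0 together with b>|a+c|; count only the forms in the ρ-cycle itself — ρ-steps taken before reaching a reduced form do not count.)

D = 24, ⌊√D⌋ = 4
descent: ρ → (-3,0,2)
descent: ρ → (2,4,-1)  [lands on river]
river: ρ → (-1,4,2)
ρ-cycle length = 2 (tail of 2 descent steps not counted)

2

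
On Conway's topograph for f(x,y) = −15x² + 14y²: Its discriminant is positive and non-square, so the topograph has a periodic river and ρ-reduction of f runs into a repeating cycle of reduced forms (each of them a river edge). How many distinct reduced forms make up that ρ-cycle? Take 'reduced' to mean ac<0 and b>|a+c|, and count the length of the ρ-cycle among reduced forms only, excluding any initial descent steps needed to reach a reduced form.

D = 840, ⌊√D⌋ = 28
descent: ρ → (14,28,-1)  [lands on river]
river: ρ → (-1,28,14)
ρ-cycle length = 2 (tail of 1 descent step not counted)

2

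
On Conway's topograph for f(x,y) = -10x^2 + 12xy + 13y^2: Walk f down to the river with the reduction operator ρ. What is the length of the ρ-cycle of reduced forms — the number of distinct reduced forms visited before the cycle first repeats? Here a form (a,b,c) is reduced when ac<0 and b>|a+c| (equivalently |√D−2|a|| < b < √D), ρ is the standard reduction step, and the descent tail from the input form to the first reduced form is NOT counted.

D = 664, ⌊√D⌋ = 25
river: ρ → (13,14,-9)
river: ρ → (-9,22,5)
river: ρ → (5,18,-17)
river: ρ → (-17,16,6)
river: ρ → (6,20,-11)
river: ρ → (-11,24,2)
river: ρ → (2,24,-11)
river: ρ → (-11,20,6)
river: ρ → (6,16,-17)
river: ρ → (-17,18,5)
river: ρ → (5,22,-9)
river: ρ → (-9,14,13)
river: ρ → (13,12,-10)
river: ρ → (-10,8,15)
river: ρ → (15,22,-3)
river: ρ → (-3,20,22)
river: ρ → (22,24,-1)
river: ρ → (-1,24,22)
river: ρ → (22,20,-3)
river: ρ → (-3,22,15)
river: ρ → (15,8,-10)
river: ρ → (-10,12,13)
ρ-cycle length = 22 (tail of 0 descent steps not counted)

22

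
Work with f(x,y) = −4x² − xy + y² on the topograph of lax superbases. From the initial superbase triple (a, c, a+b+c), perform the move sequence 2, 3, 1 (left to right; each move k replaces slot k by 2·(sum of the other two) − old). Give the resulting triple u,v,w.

start (-4,1,-4) = (f(1,0),f(0,1),f(1,1))
replace slot 2: 2·((-4)+(-4)) − 1 = -17 → (-4,-17,-4)
replace slot 3: 2·((-4)+(-17)) − (-4) = -38 → (-4,-17,-38)
replace slot 1: 2·((-17)+(-38)) − (-4) = -106 → (-106,-17,-38)

-106,-17,-38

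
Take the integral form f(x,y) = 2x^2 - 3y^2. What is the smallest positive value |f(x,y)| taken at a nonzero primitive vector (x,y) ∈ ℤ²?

descent: ρ → (-3,0,2)
descent: ρ → (2,4,-1)  [lands on river]
river: ρ → (-1,4,2)
closes: descent 2, river 2
min |a| on river = 1

1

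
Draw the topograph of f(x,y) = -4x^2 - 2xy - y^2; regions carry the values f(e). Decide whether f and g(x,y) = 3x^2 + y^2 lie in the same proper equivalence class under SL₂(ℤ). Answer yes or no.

D₁ = -12, D₂ = -12
f is negative-definite; reduce −f:
−f: flip: (4,2,1)→(1,-2,4)
−f: translate: b→0 (≡-2 mod 2), so (1,-2,4)→(1,0,3)
−f: reduced (well bottom): (1,0,3) with a≤c, −a<b≤a
flip sign back: reduced form of f is (-1,0,-3)
g: flip: (3,0,1)→(1,0,3)
g: reduced (well bottom): (1,0,3) with a≤c, −a<b≤a
reduced forms (-1, 0, -3) vs (1, 0, 3) ⇒ inequivalent

no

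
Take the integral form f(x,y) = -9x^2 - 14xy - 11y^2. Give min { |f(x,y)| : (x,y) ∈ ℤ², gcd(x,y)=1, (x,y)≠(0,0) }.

translate: b→-4 (≡14 mod 18), so (9,14,11)→(9,-4,6)
flip: (9,-4,6)→(6,4,9)
reduced (well bottom): (6,4,9) with a≤c, −a<b≤a
well minimum |f| = |-6| = 6 (negative-definite)

6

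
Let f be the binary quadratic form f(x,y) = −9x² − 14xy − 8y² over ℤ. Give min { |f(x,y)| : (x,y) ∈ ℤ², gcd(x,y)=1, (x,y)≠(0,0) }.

translate: b→-4 (≡14 mod 18), so (9,14,8)→(9,-4,3)
flip: (9,-4,3)→(3,4,9)
translate: b→-2 (≡4 mod 6), so (3,4,9)→(3,-2,8)
reduced (well bottom): (3,-2,8) with a≤c, −a<b≤a
well minimum |f| = |-3| = 3 (negative-definite)

3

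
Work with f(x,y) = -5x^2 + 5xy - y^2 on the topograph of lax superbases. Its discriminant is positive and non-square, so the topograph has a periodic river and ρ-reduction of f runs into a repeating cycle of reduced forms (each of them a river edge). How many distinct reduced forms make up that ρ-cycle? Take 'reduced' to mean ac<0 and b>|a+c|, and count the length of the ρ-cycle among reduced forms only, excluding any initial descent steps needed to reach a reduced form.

D = 5, ⌊√D⌋ = 2
descent: ρ → (-1,1,1)  [lands on river]
river: ρ → (1,1,-1)
ρ-cycle length = 2 (tail of 1 descent step not counted)

2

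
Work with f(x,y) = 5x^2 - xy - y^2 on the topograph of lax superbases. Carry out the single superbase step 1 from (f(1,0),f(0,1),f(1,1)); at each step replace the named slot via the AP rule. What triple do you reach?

start (5,-1,3) = (f(1,0),f(0,1),f(1,1))
replace slot 1: 2·((-1)+3) − 5 = -1 → (-1,-1,3)

-1,-1,3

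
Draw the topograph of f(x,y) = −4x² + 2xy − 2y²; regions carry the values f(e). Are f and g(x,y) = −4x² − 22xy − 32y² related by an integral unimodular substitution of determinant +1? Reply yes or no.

D₁ = -28, D₂ = -28
f is negative-definite; reduce −f:
−f: flip: (4,-2,2)→(2,2,4)
−f: reduced (well bottom): (2,2,4) with a≤c, −a<b≤a
flip sign back: reduced form of f is (-2,-2,-4)
g is negative-definite; reduce −g:
−g: translate: b→-2 (≡22 mod 8), so (4,22,32)→(4,-2,2)
−g: flip: (4,-2,2)→(2,2,4)
−g: reduced (well bottom): (2,2,4) with a≤c, −a<b≤a
flip sign back: reduced form of g is (-2,-2,-4)
reduced forms (-2, -2, -4) vs (-2, -2, -4) ⇒ equivalent

yes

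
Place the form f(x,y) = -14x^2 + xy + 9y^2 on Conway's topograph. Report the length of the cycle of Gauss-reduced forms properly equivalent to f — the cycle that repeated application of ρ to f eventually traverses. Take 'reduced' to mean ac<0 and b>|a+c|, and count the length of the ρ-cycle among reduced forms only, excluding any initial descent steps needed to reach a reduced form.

D = 505, ⌊√D⌋ = 22
descent: ρ → (9,17,-6)  [lands on river]
river: ρ → (-6,19,6)
river: ρ → (6,17,-9)
river: ρ → (-9,19,4)
river: ρ → (4,21,-4)
river: ρ → (-4,19,9)
ρ-cycle length = 6 (tail of 1 descent step not counted)

6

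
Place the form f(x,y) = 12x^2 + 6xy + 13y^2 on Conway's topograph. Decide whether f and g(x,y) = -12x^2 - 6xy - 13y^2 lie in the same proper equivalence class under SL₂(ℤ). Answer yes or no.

D₁ = -588, D₂ = -588
f: reduced (well bottom): (12,6,13) with a≤c, −a<b≤a
g is negative-definite; reduce −g:
−g: reduced (well bottom): (12,6,13) with a≤c, −a<b≤a
flip sign back: reduced form of g is (-12,-6,-13)
reduced forms (12, 6, 13) vs (-12, -6, -13) ⇒ inequivalent

no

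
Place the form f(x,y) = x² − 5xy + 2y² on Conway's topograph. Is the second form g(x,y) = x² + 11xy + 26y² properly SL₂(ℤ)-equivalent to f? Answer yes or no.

D₁ = 17, D₂ = 17
river cycle of f (length 6): (2, 1, -2), (-2, 3, 1), (1, 3, -2), (-2, 1, 2), (2, 3, -1), (-1, 3, 2)
river cycle of g (length 6): (1, 3, -2), (-2, 1, 2), (2, 3, -1), (-1, 3, 2), (2, 1, -2), (-2, 3, 1)
cycles coincide ⇒ equivalent

yes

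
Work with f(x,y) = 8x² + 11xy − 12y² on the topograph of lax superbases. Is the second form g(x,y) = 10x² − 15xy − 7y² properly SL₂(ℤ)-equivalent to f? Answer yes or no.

D₁ = 505, D₂ = 505
river cycle of f (length 8): (-12, 13, 7), (7, 15, -10), (-10, 5, 12), (12, 19, -3), (-3, 17, 18), (18, 19, -2), (-2, 21, 8), (8, 11, -12)
river cycle of g (length 8): (-7, 15, 10), (10, 5, -12), (-12, 19, 3), (3, 17, -18), (-18, 19, 2), (2, 21, -8), (-8, 11, 12), (12, 13, -7)
cycles differ ⇒ inequivalent

no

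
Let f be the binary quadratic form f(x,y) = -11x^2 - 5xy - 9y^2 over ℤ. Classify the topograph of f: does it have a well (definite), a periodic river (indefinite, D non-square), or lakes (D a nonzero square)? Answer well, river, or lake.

D = b²−4ac = (-5)² − 4·(-11)·(-9) = -371
D < 0 ⇒ definite ⇒ every region one sign ⇒ single well

well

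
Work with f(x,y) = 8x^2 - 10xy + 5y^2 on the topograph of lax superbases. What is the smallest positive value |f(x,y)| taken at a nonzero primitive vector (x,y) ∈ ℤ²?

translate: b→6 (≡-10 mod 16), so (8,-10,5)→(8,6,3)
flip: (8,6,3)→(3,-6,8)
translate: b→0 (≡-6 mod 6), so (3,-6,8)→(3,0,5)
reduced (well bottom): (3,0,5) with a≤c, −a<b≤a
well minimum = a = 3

3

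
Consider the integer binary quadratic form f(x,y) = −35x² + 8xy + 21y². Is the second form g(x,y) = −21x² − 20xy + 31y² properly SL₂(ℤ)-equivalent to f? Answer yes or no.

D₁ = 3004, D₂ = 3004
river cycle of f (length 52): (21, 34, -22), (-22, 54, 1), (1, 54, -22), (-22, 34, 21), (21, 50, -6), (-6, 46, 37), (37, 28, -15), (-15, 32, 33), (33, 34, -14), (-14, 50, 9), … (42 more)
river cycle of g (length 52): (31, 20, -21), (-21, 22, 30), (30, 38, -13), (-13, 40, 27), (27, 14, -26), (-26, 38, 15), (15, 52, -5), (-5, 48, 35), (35, 22, -18), (-18, 50, 7), … (42 more)
cycles differ ⇒ inequivalent

no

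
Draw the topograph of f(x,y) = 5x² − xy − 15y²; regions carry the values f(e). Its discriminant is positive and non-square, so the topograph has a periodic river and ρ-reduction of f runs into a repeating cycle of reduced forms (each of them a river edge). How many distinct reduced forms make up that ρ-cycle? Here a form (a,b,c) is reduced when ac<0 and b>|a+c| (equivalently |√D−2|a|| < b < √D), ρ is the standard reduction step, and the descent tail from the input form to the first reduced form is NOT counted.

D = 301, ⌊√D⌋ = 17
descent: ρ → (-15,1,5)
descent: ρ → (5,9,-11)  [lands on river]
river: ρ → (-11,13,3)
river: ρ → (3,17,-1)
river: ρ → (-1,17,3)
river: ρ → (3,13,-11)
river: ρ → (-11,9,5)
river: ρ → (5,11,-9)
river: ρ → (-9,7,7)
river: ρ → (7,7,-9)
river: ρ → (-9,11,5)
ρ-cycle length = 10 (tail of 2 descent steps not counted)

10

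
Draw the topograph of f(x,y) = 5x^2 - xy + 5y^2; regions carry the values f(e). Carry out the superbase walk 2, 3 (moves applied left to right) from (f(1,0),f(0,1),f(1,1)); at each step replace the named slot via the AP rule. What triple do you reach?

start (5,5,9) = (f(1,0),f(0,1),f(1,1))
replace slot 2: 2·(5+9) − 5 = 23 → (5,23,9)
replace slot 3: 2·(5+23) − 9 = 47 → (5,23,47)

5,23,47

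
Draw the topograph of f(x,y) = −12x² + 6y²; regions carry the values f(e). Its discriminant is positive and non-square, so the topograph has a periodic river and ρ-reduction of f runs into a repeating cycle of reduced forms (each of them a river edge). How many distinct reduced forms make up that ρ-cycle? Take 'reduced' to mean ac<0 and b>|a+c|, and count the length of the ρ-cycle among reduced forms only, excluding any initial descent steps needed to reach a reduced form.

D = 288, ⌊√D⌋ = 16
descent: ρ → (6,12,-6)  [lands on river]
river: ρ → (-6,12,6)
ρ-cycle length = 2 (tail of 1 descent step not counted)

2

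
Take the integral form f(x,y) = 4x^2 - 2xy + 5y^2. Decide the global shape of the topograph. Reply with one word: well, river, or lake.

D = b²−4ac = (-2)² − 4·4·5 = -76
D < 0 ⇒ definite ⇒ every region one sign ⇒ single well

well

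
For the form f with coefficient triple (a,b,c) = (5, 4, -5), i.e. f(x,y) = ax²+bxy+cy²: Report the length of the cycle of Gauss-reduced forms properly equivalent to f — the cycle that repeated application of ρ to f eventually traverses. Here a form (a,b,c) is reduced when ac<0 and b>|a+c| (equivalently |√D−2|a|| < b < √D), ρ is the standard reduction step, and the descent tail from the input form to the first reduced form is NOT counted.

D = 116, ⌊√D⌋ = 10
river: ρ → (-5,6,4)
river: ρ → (4,10,-1)
river: ρ → (-1,10,4)
river: ρ → (4,6,-5)
river: ρ → (-5,4,5)
river: ρ → (5,6,-4)
river: ρ → (-4,10,1)
river: ρ → (1,10,-4)
river: ρ → (-4,6,5)
river: ρ → (5,4,-5)
ρ-cycle length = 10 (tail of 0 descent steps not counted)

10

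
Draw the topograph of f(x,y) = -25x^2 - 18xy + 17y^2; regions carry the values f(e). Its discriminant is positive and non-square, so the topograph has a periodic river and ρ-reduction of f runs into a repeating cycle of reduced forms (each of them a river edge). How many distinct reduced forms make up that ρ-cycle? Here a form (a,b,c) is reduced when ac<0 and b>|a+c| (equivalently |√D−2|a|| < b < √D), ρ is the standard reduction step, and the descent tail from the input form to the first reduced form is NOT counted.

D = 2024, ⌊√D⌋ = 44
descent: ρ → (17,18,-25)  [lands on river]
river: ρ → (-25,32,10)
river: ρ → (10,28,-31)
river: ρ → (-31,34,7)
river: ρ → (7,36,-26)
river: ρ → (-26,16,17)
ρ-cycle length = 6 (tail of 1 descent step not counted)

6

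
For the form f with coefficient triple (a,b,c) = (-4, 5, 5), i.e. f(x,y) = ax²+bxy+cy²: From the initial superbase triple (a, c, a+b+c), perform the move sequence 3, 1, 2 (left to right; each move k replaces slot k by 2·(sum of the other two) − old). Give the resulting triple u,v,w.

start (-4,5,6) = (f(1,0),f(0,1),f(1,1))
replace slot 3: 2·((-4)+5) − 6 = -4 → (-4,5,-4)
replace slot 1: 2·(5+(-4)) − (-4) = 6 → (6,5,-4)
replace slot 2: 2·(6+(-4)) − 5 = -1 → (6,-1,-4)

6,-1,-4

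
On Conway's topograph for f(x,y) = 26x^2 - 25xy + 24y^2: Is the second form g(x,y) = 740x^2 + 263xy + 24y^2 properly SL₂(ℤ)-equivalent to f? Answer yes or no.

D₁ = -1871, D₂ = -1871
f: flip: (26,-25,24)→(24,25,26)
f: translate: b→-23 (≡25 mod 48), so (24,25,26)→(24,-23,25)
f: reduced (well bottom): (24,-23,25) with a≤c, −a<b≤a
g: flip: (740,263,24)→(24,-263,740)
g: translate: b→-23 (≡-263 mod 48), so (24,-263,740)→(24,-23,25)
g: reduced (well bottom): (24,-23,25) with a≤c, −a<b≤a
reduced forms (24, -23, 25) vs (24, -23, 25) ⇒ equivalent

yes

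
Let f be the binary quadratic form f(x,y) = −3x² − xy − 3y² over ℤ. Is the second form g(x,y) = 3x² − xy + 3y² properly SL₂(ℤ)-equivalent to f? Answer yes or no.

D₁ = -35, D₂ = -35
f is negative-definite; reduce −f:
−f: reduced (well bottom): (3,1,3) with a≤c, −a<b≤a
flip sign back: reduced form of f is (-3,-1,-3)
g: flip: (3,-1,3)→(3,1,3)
g: reduced (well bottom): (3,1,3) with a≤c, −a<b≤a
reduced forms (-3, -1, -3) vs (3, 1, 3) ⇒ inequivalent

no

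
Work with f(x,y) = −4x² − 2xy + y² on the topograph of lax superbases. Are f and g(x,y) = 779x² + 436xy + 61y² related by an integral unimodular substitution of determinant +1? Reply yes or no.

D₁ = 20, D₂ = 20
river cycle of f (length 2): (1, 4, -1), (-1, 4, 1)
river cycle of g (length 2): (1, 4, -1), (-1, 4, 1)
cycles coincide ⇒ equivalent

yes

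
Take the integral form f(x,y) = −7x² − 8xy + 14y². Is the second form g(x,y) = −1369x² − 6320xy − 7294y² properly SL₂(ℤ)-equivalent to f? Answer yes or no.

D₁ = 456, D₂ = 456
river cycle of f (length 6): (14, 8, -7), (-7, 20, 2), (2, 20, -7), (-7, 8, 14), (14, 20, -1), (-1, 20, 14)
river cycle of g (length 6): (-7, 20, 2), (2, 20, -7), (-7, 8, 14), (14, 20, -1), (-1, 20, 14), (14, 8, -7)
cycles coincide ⇒ equivalent

yes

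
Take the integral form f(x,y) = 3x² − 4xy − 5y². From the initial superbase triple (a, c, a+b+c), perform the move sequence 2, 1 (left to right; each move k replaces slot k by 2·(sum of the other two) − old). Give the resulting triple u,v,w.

start (3,-5,-6) = (f(1,0),f(0,1),f(1,1))
replace slot 2: 2·(3+(-6)) − (-5) = -1 → (3,-1,-6)
replace slot 1: 2·((-1)+(-6)) − 3 = -17 → (-17,-1,-6)

-17,-1,-6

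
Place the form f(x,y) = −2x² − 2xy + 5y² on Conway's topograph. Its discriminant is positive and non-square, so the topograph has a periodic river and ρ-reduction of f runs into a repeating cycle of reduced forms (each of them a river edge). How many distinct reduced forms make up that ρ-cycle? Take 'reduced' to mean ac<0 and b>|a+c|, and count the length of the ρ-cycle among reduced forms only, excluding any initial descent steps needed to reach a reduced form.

D = 44, ⌊√D⌋ = 6
descent: ρ → (5,2,-2)
descent: ρ → (-2,6,1)  [lands on river]
river: ρ → (1,6,-2)
ρ-cycle length = 2 (tail of 2 descent steps not counted)

2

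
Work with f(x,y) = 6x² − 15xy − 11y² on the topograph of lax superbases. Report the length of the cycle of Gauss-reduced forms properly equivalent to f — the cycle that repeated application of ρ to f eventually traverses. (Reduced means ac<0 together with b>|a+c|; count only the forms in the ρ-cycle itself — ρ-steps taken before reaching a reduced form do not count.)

D = 489, ⌊√D⌋ = 22
descent: ρ → (-11,15,6)  [lands on river]
river: ρ → (6,21,-2)
river: ρ → (-2,19,16)
river: ρ → (16,13,-5)
river: ρ → (-5,17,10)
river: ρ → (10,3,-12)
river: ρ → (-12,21,1)
river: ρ → (1,21,-12)
river: ρ → (-12,3,10)
river: ρ → (10,17,-5)
river: ρ → (-5,13,16)
river: ρ → (16,19,-2)
river: ρ → (-2,21,6)
river: ρ → (6,15,-11)
river: ρ → (-11,7,10)
river: ρ → (10,13,-8)
river: ρ → (-8,19,4)
river: ρ → (4,21,-3)
river: ρ → (-3,21,4)
river: ρ → (4,19,-8)
river: ρ → (-8,13,10)
river: ρ → (10,7,-11)
ρ-cycle length = 22 (tail of 1 descent step not counted)

22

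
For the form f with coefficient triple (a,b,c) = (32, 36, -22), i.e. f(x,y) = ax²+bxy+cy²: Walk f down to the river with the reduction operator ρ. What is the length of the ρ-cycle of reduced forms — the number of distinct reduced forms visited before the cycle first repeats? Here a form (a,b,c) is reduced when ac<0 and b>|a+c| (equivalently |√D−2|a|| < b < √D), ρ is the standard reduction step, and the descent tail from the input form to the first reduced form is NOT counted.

D = 4112, ⌊√D⌋ = 64
river: ρ → (-22,52,16)
river: ρ → (16,44,-34)
river: ρ → (-34,24,26)
river: ρ → (26,28,-32)
river: ρ → (-32,36,22)
river: ρ → (22,52,-16)
river: ρ → (-16,44,34)
river: ρ → (34,24,-26)
river: ρ → (-26,28,32)
river: ρ → (32,36,-22)
ρ-cycle length = 10 (tail of 0 descent steps not counted)

10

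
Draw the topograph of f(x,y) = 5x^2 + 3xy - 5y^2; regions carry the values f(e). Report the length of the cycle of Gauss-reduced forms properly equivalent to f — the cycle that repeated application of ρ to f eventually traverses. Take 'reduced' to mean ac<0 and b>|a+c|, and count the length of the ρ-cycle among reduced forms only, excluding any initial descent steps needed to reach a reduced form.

D = 109, ⌊√D⌋ = 10
river: ρ → (-5,7,3)
river: ρ → (3,5,-7)
river: ρ → (-7,9,1)
river: ρ → (1,9,-7)
river: ρ → (-7,5,3)
river: ρ → (3,7,-5)
river: ρ → (-5,3,5)
river: ρ → (5,7,-3)
river: ρ → (-3,5,7)
river: ρ → (7,9,-1)
river: ρ → (-1,9,7)
river: ρ → (7,5,-3)
river: ρ → (-3,7,5)
river: ρ → (5,3,-5)
ρ-cycle length = 14 (tail of 0 descent steps not counted)

14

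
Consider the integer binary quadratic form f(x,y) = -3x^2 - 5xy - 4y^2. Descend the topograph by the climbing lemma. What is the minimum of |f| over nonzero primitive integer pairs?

translate: b→-1 (≡5 mod 6), so (3,5,4)→(3,-1,2)
flip: (3,-1,2)→(2,1,3)
reduced (well bottom): (2,1,3) with a≤c, −a<b≤a
well minimum |f| = |-2| = 2 (negative-definite)

2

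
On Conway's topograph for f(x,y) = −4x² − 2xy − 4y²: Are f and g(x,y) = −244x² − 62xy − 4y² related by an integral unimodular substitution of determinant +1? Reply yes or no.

D₁ = -60, D₂ = -60
f is negative-definite; reduce −f:
−f: reduced (well bottom): (4,2,4) with a≤c, −a<b≤a
flip sign back: reduced form of f is (-4,-2,-4)
g is negative-definite; reduce −g:
−g: flip: (244,62,4)→(4,-62,244)
−g: translate: b→2 (≡-62 mod 8), so (4,-62,244)→(4,2,4)
−g: reduced (well bottom): (4,2,4) with a≤c, −a<b≤a
flip sign back: reduced form of g is (-4,-2,-4)
reduced forms (-4, -2, -4) vs (-4, -2, -4) ⇒ equivalent

yes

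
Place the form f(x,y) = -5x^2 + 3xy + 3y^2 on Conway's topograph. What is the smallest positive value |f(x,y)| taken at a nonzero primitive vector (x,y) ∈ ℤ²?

river: ρ → (3,3,-5)
river: ρ → (-5,7,1)
river: ρ → (1,7,-5)
river: ρ → (-5,3,3)
closes: descent 0, river 4
min |a| on river = 1

1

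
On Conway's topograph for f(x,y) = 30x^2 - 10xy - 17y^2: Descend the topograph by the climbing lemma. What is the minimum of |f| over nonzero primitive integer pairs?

descent: ρ → (-17,44,3)  [lands on river]
river: ρ → (3,46,-2)
river: ρ → (-2,46,3)
river: ρ → (3,44,-17)
river: ρ → (-17,24,23)
river: ρ → (23,22,-18)
river: ρ → (-18,14,27)
river: ρ → (27,40,-5)
river: ρ → (-5,40,27)
river: ρ → (27,14,-18)
river: ρ → (-18,22,23)
river: ρ → (23,24,-17)
closes: descent 1, river 12
min |a| on river = 2

2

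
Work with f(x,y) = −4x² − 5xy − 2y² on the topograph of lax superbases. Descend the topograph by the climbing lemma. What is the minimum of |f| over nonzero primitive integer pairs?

translate: b→-3 (≡5 mod 8), so (4,5,2)→(4,-3,1)
flip: (4,-3,1)→(1,3,4)
translate: b→1 (≡3 mod 2), so (1,3,4)→(1,1,2)
reduced (well bottom): (1,1,2) with a≤c, −a<b≤a
well minimum |f| = |-1| = 1 (negative-definite)

1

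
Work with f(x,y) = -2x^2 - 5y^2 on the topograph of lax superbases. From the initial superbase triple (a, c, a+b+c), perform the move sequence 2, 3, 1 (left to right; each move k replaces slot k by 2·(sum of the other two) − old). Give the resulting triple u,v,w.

start (-2,-5,-7) = (f(1,0),f(0,1),f(1,1))
replace slot 2: 2·((-2)+(-7)) − (-5) = -13 → (-2,-13,-7)
replace slot 3: 2·((-2)+(-13)) − (-7) = -23 → (-2,-13,-23)
replace slot 1: 2·((-13)+(-23)) − (-2) = -70 → (-70,-13,-23)

-70,-13,-23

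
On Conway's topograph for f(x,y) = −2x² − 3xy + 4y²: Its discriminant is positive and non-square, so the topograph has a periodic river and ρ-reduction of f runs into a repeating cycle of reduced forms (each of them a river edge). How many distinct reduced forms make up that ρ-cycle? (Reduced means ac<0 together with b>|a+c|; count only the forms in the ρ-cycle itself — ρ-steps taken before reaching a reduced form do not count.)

D = 41, ⌊√D⌋ = 6
descent: ρ → (4,3,-2)  [lands on river]
river: ρ → (-2,5,2)
river: ρ → (2,3,-4)
river: ρ → (-4,5,1)
river: ρ → (1,5,-4)
river: ρ → (-4,3,2)
river: ρ → (2,5,-2)
river: ρ → (-2,3,4)
river: ρ → (4,5,-1)
river: ρ → (-1,5,4)
ρ-cycle length = 10 (tail of 1 descent step not counted)

10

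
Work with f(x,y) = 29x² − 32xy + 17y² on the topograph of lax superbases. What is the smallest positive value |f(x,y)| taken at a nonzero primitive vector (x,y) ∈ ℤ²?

translate: b→26 (≡-32 mod 58), so (29,-32,17)→(29,26,14)
flip: (29,26,14)→(14,-26,29)
translate: b→2 (≡-26 mod 28), so (14,-26,29)→(14,2,17)
reduced (well bottom): (14,2,17) with a≤c, −a<b≤a
well minimum = a = 14

14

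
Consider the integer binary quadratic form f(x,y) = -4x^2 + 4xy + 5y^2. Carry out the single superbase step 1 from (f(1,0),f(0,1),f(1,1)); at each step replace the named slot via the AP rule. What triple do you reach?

start (-4,5,5) = (f(1,0),f(0,1),f(1,1))
replace slot 1: 2·(5+5) − (-4) = 24 → (24,5,5)

24,5,5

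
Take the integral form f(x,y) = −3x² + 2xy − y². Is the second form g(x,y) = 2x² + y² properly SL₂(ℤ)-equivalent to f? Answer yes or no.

D₁ = -8, D₂ = -8
f is negative-definite; reduce −f:
−f: flip: (3,-2,1)→(1,2,3)
−f: translate: b→0 (≡2 mod 2), so (1,2,3)→(1,0,2)
−f: reduced (well bottom): (1,0,2) with a≤c, −a<b≤a
flip sign back: reduced form of f is (-1,0,-2)
g: flip: (2,0,1)→(1,0,2)
g: reduced (well bottom): (1,0,2) with a≤c, −a<b≤a
reduced forms (-1, 0, -2) vs (1, 0, 2) ⇒ inequivalent

no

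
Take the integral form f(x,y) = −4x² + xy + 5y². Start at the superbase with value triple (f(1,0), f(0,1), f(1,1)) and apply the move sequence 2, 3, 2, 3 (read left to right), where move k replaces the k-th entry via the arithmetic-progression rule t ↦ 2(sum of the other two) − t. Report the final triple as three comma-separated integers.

start (-4,5,2) = (f(1,0),f(0,1),f(1,1))
replace slot 2: 2·((-4)+2) − 5 = -9 → (-4,-9,2)
replace slot 3: 2·((-4)+(-9)) − 2 = -28 → (-4,-9,-28)
replace slot 2: 2·((-4)+(-28)) − (-9) = -55 → (-4,-55,-28)
replace slot 3: 2·((-4)+(-55)) − (-28) = -90 → (-4,-55,-90)

-4,-55,-90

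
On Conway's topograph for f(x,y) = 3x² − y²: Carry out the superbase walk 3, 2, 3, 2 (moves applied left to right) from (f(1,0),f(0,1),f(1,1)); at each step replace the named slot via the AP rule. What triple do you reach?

start (3,-1,2) = (f(1,0),f(0,1),f(1,1))
replace slot 3: 2·(3+(-1)) − 2 = 2 → (3,-1,2)
replace slot 2: 2·(3+2) − (-1) = 11 → (3,11,2)
replace slot 3: 2·(3+11) − 2 = 26 → (3,11,26)
replace slot 2: 2·(3+26) − 11 = 47 → (3,47,26)

3,47,26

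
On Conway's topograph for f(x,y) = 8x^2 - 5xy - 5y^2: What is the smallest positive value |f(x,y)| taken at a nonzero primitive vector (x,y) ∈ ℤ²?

descent: ρ → (-5,5,8)  [lands on river]
river: ρ → (8,11,-2)
river: ρ → (-2,13,2)
river: ρ → (2,11,-8)
river: ρ → (-8,5,5)
river: ρ → (5,5,-8)
river: ρ → (-8,11,2)
river: ρ → (2,13,-2)
river: ρ → (-2,11,8)
river: ρ → (8,5,-5)
closes: descent 1, river 10
min |a| on river = 2

2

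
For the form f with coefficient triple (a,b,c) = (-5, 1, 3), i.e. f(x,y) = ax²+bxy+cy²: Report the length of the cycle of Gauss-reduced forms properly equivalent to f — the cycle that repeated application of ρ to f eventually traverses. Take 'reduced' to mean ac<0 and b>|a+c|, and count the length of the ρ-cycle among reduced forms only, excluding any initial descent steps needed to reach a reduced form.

D = 61, ⌊√D⌋ = 7
descent: ρ → (3,5,-3)  [lands on river]
river: ρ → (-3,7,1)
river: ρ → (1,7,-3)
river: ρ → (-3,5,3)
river: ρ → (3,7,-1)
river: ρ → (-1,7,3)
ρ-cycle length = 6 (tail of 1 descent step not counted)

6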